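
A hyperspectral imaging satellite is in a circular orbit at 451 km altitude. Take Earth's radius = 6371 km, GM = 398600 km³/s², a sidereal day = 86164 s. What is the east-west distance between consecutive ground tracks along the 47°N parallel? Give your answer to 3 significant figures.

Semi-major axis a = 6371 + 451 = 6822 km. Period T = 2π√(a³/μ) = 2π√(6822³/398600) = 5607.6 s = 93.46 min.
Node shift per orbit = (5607.6/86164) × 360° = 23.43°.
Equatorial spacing = 23.43 × 111.2 km/° = 2605 km.
At 47° latitude, spacing = 2605 × cos(47°) = 1777 km.

1780 km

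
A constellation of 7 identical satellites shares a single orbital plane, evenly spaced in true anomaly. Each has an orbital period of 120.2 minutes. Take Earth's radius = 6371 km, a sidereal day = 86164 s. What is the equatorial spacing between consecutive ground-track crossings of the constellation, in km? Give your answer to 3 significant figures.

T = 120.2 min = 7212.0 s.
Single-satellite node shift = (7212.0/86164) × 360° = 30.13°.
With 7 satellites evenly phased, successive equator crossings are 30.13/7 = 4.305° apart.
That is 4.305 × 111.2 = 479 km at the equator.

479 km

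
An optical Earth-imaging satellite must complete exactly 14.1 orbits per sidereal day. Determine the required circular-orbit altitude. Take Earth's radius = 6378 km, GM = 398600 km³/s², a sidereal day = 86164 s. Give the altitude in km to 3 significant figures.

846 km

Required period T = 86164 / 14.1 = 6110.9 s.
From T = 2π√(a³/μ): a = (μ T²/4π²)^(1/3) = (398600 × 6110.9² / 4π²)^(1/3) = 7224 km.
Altitude h = a − R = 7224 − 6378 = 846 km.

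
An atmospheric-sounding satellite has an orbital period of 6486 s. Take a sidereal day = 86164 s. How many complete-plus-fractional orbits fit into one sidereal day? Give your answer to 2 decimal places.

13.28

Orbits per sidereal day = 86164 / 6486.0 = 13.285.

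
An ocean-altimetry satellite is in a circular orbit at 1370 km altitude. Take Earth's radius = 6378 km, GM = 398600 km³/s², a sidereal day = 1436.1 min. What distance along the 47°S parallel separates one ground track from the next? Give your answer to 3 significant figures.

Semi-major axis a = 6378 + 1370 = 7748 km. Period T = 2π√(a³/μ) = 2π√(7748³/398600) = 6787.3 s = 113.12 min.
Node shift per orbit = (6787.3/86166) × 360° = 28.36°.
Equatorial spacing = 28.36 × 111.3 km/° = 3157 km.
At 47° latitude, spacing = 3157 × cos(47°) = 2153 km.

2150 km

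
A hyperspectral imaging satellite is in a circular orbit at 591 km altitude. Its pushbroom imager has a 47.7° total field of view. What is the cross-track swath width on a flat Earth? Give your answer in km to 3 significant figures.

Half-angle = 47.7°/2 = 23.85°.
Swath width ≈ 2h·tan(θ/2) = 2 × 591 × tan(23.85°) = 522.6 km.

523 km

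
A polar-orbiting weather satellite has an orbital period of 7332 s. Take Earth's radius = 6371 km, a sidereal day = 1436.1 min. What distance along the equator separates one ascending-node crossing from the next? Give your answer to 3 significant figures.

3410 km

During one orbit Earth rotates (7332.0 / 86166) × 360° = 30.63°.
At the equator that is 30.63° × (2π·6371/360) km/° = 30.63 × 111.2 = 3406 km.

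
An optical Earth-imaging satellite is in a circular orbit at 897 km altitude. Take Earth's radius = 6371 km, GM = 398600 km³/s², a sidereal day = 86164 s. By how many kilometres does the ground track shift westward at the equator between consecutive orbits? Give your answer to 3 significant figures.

2860 km

Semi-major axis a = 6371 + 897 = 7268 km. Period T = 2π√(a³/μ) = 2π√(7268³/398600) = 6166.4 s = 102.77 min.
During one orbit Earth rotates (6166.4 / 86164) × 360° = 25.76°.
At the equator that is 25.76° × (2π·6371/360) km/° = 25.76 × 111.2 = 2865 km.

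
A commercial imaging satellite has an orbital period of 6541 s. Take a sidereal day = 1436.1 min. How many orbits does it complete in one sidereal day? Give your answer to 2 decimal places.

Orbits per sidereal day = 86166 / 6541.0 = 13.173.

13.17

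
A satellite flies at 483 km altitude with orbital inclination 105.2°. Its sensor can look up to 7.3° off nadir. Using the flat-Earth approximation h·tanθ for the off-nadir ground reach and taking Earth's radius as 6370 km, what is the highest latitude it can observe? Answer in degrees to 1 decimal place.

75.4°

Retrograde orbit: the ground track reaches ±(180° − i) = ±(180 − 105.2) = ±74.8°.
Sensor half-swath on the ground ≈ 483·tan(7.3°) = 62 km = 0.56° of latitude.
Maximum observable latitude ≈ 74.8 + 0.56 = 75.4°.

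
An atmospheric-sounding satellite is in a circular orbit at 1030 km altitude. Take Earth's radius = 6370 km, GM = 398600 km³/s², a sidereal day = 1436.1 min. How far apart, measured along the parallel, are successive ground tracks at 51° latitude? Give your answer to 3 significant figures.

Semi-major axis a = 6370 + 1030 = 7400 km. Period T = 2π√(a³/μ) = 2π√(7400³/398600) = 6335.2 s = 105.59 min.
Node shift per orbit = (6335.2/86166) × 360° = 26.47°.
Equatorial spacing = 26.47 × 111.2 km/° = 2943 km.
At 51° latitude, spacing = 2943 × cos(51°) = 1852 km.

1850 km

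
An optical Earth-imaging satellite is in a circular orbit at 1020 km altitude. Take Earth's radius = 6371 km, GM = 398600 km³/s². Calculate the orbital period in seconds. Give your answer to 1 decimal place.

Semi-major axis a = 6371 + 1020 = 7391 km. Period T = 2π√(a³/μ) = 2π√(7391³/398600) = 6323.6 s = 105.39 min.

6323.6 seconds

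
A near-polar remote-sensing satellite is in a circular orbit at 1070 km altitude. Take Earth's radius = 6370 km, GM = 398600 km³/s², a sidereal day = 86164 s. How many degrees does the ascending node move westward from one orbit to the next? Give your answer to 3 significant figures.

26.7°

Semi-major axis a = 6370 + 1070 = 7440 km. Period T = 2π√(a³/μ) = 2π√(7440³/398600) = 6386.6 s = 106.44 min.
During one orbit Earth rotates (6386.6 / 86164) × 360° = 26.68°.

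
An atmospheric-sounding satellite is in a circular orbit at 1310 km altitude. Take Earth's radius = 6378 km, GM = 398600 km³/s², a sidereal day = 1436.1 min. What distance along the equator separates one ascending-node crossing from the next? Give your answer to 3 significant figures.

3120 km

Semi-major axis a = 6378 + 1310 = 7688 km. Period T = 2π√(a³/μ) = 2π√(7688³/398600) = 6708.6 s = 111.81 min.
During one orbit Earth rotates (6708.6 / 86166) × 360° = 28.03°.
At the equator that is 28.03° × (2π·6378/360) km/° = 28.03 × 111.3 = 3120 km.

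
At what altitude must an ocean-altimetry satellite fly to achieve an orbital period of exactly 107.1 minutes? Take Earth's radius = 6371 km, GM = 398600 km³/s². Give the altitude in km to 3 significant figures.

1100 km

T = 107.1 min = 6426.0 s.
From T = 2π√(a³/μ): a = (μ T²/4π²)^(1/3) = (398600 × 6426.0² / 4π²)^(1/3) = 7471 km.
Altitude h = a − R = 7471 − 6371 = 1100 km.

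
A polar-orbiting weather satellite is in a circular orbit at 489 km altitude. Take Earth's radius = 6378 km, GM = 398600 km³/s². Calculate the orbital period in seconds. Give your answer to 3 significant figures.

Semi-major axis a = 6378 + 489 = 6867 km. Period T = 2π√(a³/μ) = 2π√(6867³/398600) = 5663.2 s = 94.39 min.

5660 seconds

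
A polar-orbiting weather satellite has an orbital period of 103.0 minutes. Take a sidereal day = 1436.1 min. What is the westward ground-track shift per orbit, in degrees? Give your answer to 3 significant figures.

T = 103.0 min = 6180.0 s.
During one orbit Earth rotates (6180.0 / 86166) × 360° = 25.82°.

25.8°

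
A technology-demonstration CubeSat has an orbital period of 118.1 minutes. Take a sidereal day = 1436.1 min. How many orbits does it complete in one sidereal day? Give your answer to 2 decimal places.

12.16

T = 118.1 min = 7086.0 s.
Orbits per sidereal day = 86166 / 7086.0 = 12.160.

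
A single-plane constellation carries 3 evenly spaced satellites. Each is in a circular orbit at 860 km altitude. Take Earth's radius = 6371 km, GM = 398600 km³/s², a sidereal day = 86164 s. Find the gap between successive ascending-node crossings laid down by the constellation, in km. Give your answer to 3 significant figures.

Semi-major axis a = 6371 + 860 = 7231 km. Period T = 2π√(a³/μ) = 2π√(7231³/398600) = 6119.4 s = 101.99 min.
Single-satellite node shift = (6119.4/86164) × 360° = 25.57°.
With 3 satellites evenly phased, successive equator crossings are 25.57/3 = 8.522° apart.
That is 8.522 × 111.2 = 948 km at the equator.

948 km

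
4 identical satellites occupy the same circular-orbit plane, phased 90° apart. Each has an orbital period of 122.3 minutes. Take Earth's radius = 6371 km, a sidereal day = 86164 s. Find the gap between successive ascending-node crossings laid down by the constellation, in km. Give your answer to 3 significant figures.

852 km

T = 122.3 min = 7338.0 s.
Single-satellite node shift = (7338.0/86164) × 360° = 30.66°.
With 4 satellites evenly phased, successive equator crossings are 30.66/4 = 7.665° apart.
That is 7.665 × 111.2 = 852 km at the equator.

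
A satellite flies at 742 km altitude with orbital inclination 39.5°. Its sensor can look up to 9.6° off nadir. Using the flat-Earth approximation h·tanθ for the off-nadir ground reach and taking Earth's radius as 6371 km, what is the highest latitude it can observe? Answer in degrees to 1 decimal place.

40.6°

For a prograde orbit the ground track reaches latitude ±i = ±39.5°.
Sensor half-swath on the ground ≈ 742·tan(9.6°) = 125 km = 1.13° of latitude.
Maximum observable latitude ≈ 39.5 + 1.13 = 40.6°.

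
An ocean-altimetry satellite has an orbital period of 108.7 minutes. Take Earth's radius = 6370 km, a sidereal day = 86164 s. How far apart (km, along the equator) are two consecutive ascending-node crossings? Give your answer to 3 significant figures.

T = 108.7 min = 6522.0 s.
During one orbit Earth rotates (6522.0 / 86164) × 360° = 27.25°.
At the equator that is 27.25° × (2π·6370/360) km/° = 27.25 × 111.2 = 3030 km.

3030 km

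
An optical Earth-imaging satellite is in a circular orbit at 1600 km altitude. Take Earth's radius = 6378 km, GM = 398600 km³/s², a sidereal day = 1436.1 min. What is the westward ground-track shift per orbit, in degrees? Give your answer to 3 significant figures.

29.6°

Semi-major axis a = 6378 + 1600 = 7978 km. Period T = 2π√(a³/μ) = 2π√(7978³/398600) = 7091.7 s = 118.20 min.
During one orbit Earth rotates (7091.7 / 86166) × 360° = 29.63°.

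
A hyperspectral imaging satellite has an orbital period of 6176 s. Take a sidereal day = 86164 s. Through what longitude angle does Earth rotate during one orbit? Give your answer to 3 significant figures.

25.8°

During one orbit Earth rotates (6176.0 / 86164) × 360° = 25.80°.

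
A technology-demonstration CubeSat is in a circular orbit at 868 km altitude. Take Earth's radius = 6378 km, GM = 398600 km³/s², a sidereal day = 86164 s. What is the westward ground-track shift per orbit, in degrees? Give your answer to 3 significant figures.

25.6°

Semi-major axis a = 6378 + 868 = 7246 km. Period T = 2π√(a³/μ) = 2π√(7246³/398600) = 6138.4 s = 102.31 min.
During one orbit Earth rotates (6138.4 / 86164) × 360° = 25.65°.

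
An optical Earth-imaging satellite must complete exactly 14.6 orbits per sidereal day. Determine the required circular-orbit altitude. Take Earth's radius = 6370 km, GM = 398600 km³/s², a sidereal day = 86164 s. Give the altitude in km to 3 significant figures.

688 km

Required period T = 86164 / 14.6 = 5901.6 s.
From T = 2π√(a³/μ): a = (μ T²/4π²)^(1/3) = (398600 × 5901.6² / 4π²)^(1/3) = 7058 km.
Altitude h = a − R = 7058 − 6370 = 688 km.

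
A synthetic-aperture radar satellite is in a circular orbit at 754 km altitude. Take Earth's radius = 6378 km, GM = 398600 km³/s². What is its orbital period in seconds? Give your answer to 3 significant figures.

5990 seconds

Semi-major axis a = 6378 + 754 = 7132 km. Period T = 2π√(a³/μ) = 2π√(7132³/398600) = 5994.2 s = 99.90 min.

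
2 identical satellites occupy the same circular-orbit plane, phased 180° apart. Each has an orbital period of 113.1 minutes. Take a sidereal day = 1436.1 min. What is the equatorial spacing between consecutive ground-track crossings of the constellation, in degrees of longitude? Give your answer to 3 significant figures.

14.2°

T = 113.1 min = 6786.0 s.
Single-satellite node shift = (6786.0/86166) × 360° = 28.35°.
With 2 satellites evenly phased, successive equator crossings are 28.35/2 = 14.176° apart.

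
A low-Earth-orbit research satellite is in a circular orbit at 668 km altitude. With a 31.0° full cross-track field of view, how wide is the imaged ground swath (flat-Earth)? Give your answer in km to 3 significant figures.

371 km

Half-angle = 31.0°/2 = 15.5°.
Swath width ≈ 2h·tan(θ/2) = 2 × 668 × tan(15.5°) = 370.5 km.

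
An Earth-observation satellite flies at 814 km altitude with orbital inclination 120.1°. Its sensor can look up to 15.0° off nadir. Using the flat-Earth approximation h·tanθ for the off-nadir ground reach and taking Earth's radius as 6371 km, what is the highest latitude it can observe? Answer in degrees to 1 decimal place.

61.9°

Retrograde orbit: the ground track reaches ±(180° − i) = ±(180 − 120.1) = ±59.9°.
Sensor half-swath on the ground ≈ 814·tan(15.0°) = 218 km = 1.96° of latitude.
Maximum observable latitude ≈ 59.9 + 1.96 = 61.9°.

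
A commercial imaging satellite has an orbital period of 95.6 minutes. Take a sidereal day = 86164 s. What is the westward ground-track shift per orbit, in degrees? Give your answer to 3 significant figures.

24.0°

T = 95.6 min = 5736.0 s.
During one orbit Earth rotates (5736.0 / 86164) × 360° = 23.97°.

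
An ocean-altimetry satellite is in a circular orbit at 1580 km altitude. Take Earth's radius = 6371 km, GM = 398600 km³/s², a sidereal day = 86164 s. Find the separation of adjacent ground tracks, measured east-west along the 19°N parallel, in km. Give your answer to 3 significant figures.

Semi-major axis a = 6371 + 1580 = 7951 km. Period T = 2π√(a³/μ) = 2π√(7951³/398600) = 7055.8 s = 117.60 min.
Node shift per orbit = (7055.8/86164) × 360° = 29.48°.
Equatorial spacing = 29.48 × 111.2 km/° = 3278 km.
At 19° latitude, spacing = 3278 × cos(19°) = 3099 km.

3100 km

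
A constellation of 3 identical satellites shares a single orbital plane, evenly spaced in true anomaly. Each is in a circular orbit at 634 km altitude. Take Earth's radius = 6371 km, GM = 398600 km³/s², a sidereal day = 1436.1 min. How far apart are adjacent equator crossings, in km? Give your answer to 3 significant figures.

904 km

Semi-major axis a = 6371 + 634 = 7005 km. Period T = 2π√(a³/μ) = 2π√(7005³/398600) = 5834.8 s = 97.25 min.
Single-satellite node shift = (5834.8/86166) × 360° = 24.38°.
With 3 satellites evenly phased, successive equator crossings are 24.38/3 = 8.126° apart.
That is 8.126 × 111.2 = 904 km at the equator.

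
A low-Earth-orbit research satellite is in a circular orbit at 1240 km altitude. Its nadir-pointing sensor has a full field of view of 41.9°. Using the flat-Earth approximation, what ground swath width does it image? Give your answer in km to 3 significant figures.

Half-angle = 41.9°/2 = 20.95°.
Swath width ≈ 2h·tan(θ/2) = 2 × 1240 × tan(20.95°) = 949.5 km.

950 km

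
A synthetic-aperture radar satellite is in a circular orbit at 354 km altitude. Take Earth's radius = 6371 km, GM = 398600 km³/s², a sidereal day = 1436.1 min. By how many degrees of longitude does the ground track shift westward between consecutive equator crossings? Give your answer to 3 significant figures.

Semi-major axis a = 6371 + 354 = 6725 km. Period T = 2π√(a³/μ) = 2π√(6725³/398600) = 5488.4 s = 91.47 min.
During one orbit Earth rotates (5488.4 / 86166) × 360° = 22.93°.

22.9°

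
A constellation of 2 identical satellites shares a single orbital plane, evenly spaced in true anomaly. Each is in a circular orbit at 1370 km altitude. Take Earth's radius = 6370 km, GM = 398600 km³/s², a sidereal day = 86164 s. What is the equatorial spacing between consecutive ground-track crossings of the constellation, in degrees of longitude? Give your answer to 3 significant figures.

14.2°

Semi-major axis a = 6370 + 1370 = 7740 km. Period T = 2π√(a³/μ) = 2π√(7740³/398600) = 6776.8 s = 112.95 min.
Single-satellite node shift = (6776.8/86164) × 360° = 28.31°.
With 2 satellites evenly phased, successive equator crossings are 28.31/2 = 14.157° apart.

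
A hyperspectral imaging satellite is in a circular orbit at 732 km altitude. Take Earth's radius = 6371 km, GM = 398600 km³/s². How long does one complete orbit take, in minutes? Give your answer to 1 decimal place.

Semi-major axis a = 6371 + 732 = 7103 km. Period T = 2π√(a³/μ) = 2π√(7103³/398600) = 5957.6 s = 99.29 min.

99.3 min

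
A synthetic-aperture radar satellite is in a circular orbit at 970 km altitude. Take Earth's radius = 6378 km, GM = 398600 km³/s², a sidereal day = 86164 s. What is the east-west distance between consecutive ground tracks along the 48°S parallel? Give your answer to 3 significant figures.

Semi-major axis a = 6378 + 970 = 7348 km. Period T = 2π√(a³/μ) = 2π√(7348³/398600) = 6268.5 s = 104.48 min.
Node shift per orbit = (6268.5/86164) × 360° = 26.19°.
Equatorial spacing = 26.19 × 111.3 km/° = 2915 km.
At 48° latitude, spacing = 2915 × cos(48°) = 1951 km.

1950 km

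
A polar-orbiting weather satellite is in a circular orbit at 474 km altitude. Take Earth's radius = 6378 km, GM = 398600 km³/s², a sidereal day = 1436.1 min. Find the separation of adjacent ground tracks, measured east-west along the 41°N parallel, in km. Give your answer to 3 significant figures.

Semi-major axis a = 6378 + 474 = 6852 km. Period T = 2π√(a³/μ) = 2π√(6852³/398600) = 5644.7 s = 94.08 min.
Node shift per orbit = (5644.7/86166) × 360° = 23.58°.
Equatorial spacing = 23.58 × 111.3 km/° = 2625 km.
At 41° latitude, spacing = 2625 × cos(41°) = 1981 km.

1980 km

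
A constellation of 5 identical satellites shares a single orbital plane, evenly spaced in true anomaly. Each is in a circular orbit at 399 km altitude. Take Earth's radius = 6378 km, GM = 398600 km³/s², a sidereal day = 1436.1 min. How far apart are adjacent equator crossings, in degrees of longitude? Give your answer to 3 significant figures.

4.64°

Semi-major axis a = 6378 + 399 = 6777 km. Period T = 2π√(a³/μ) = 2π√(6777³/398600) = 5552.2 s = 92.54 min.
Single-satellite node shift = (5552.2/86166) × 360° = 23.20°.
With 5 satellites evenly phased, successive equator crossings are 23.20/5 = 4.639° apart.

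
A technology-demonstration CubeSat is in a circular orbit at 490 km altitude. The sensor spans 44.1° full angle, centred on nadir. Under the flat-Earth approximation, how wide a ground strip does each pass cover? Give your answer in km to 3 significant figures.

397 km

Half-angle = 44.1°/2 = 22.05°.
Swath width ≈ 2h·tan(θ/2) = 2 × 490 × tan(22.05°) = 396.9 km.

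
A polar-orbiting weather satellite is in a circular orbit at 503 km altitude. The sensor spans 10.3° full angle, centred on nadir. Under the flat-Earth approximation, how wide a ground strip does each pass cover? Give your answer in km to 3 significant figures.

Half-angle = 10.3°/2 = 5.15°.
Swath width ≈ 2h·tan(θ/2) = 2 × 503 × tan(5.15°) = 90.7 km.

90.7 km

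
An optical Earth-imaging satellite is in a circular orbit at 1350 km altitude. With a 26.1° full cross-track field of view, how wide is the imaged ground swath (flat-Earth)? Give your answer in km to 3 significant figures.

626 km

Half-angle = 26.1°/2 = 13.05°.
Swath width ≈ 2h·tan(θ/2) = 2 × 1350 × tan(13.05°) = 625.8 km.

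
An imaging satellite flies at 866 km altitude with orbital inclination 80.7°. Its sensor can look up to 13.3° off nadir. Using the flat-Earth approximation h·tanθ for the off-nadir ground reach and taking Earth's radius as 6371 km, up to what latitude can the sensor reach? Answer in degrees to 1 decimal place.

For a prograde orbit the ground track reaches latitude ±i = ±80.7°.
Sensor half-swath on the ground ≈ 866·tan(13.3°) = 205 km = 1.84° of latitude.
Maximum observable latitude ≈ 80.7 + 1.84 = 82.5°.

82.5°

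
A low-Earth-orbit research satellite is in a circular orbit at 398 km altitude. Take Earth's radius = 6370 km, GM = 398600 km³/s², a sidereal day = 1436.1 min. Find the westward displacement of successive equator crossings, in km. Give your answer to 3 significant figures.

Semi-major axis a = 6370 + 398 = 6768 km. Period T = 2π√(a³/μ) = 2π√(6768³/398600) = 5541.2 s = 92.35 min.
During one orbit Earth rotates (5541.2 / 86166) × 360° = 23.15°.
At the equator that is 23.15° × (2π·6370/360) km/° = 23.15 × 111.2 = 2574 km.

2570 km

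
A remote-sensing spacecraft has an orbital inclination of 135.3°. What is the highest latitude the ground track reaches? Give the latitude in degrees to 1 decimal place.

44.7°

Retrograde orbit: the ground track reaches ±(180° − i) = ±(180 − 135.3) = ±44.7°.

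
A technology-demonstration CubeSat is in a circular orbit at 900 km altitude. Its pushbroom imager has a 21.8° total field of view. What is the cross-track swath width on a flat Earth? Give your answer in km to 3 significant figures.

Half-angle = 21.8°/2 = 10.9°.
Swath width ≈ 2h·tan(θ/2) = 2 × 900 × tan(10.9°) = 346.6 km.

347 km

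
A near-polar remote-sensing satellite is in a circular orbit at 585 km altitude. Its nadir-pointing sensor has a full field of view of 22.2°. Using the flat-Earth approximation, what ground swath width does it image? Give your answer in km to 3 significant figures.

230 km

Half-angle = 22.2°/2 = 11.1°.
Swath width ≈ 2h·tan(θ/2) = 2 × 585 × tan(11.1°) = 229.5 km.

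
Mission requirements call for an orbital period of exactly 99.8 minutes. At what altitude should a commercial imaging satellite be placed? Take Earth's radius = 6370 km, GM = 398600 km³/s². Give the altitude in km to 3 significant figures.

757 km

T = 99.8 min = 5988.0 s.
From T = 2π√(a³/μ): a = (μ T²/4π²)^(1/3) = (398600 × 5988.0² / 4π²)^(1/3) = 7127 km.
Altitude h = a − R = 7127 − 6370 = 757 km.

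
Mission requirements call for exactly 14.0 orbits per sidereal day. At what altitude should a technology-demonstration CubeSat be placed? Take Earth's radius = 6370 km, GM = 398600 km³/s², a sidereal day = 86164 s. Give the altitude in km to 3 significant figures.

889 km

Required period T = 86164 / 14.0 = 6154.6 s.
From T = 2π√(a³/μ): a = (μ T²/4π²)^(1/3) = (398600 × 6154.6² / 4π²)^(1/3) = 7259 km.
Altitude h = a − R = 7259 − 6370 = 889 km.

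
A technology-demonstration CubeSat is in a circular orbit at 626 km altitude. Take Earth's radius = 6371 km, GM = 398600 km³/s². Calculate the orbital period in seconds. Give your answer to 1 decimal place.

5824.8 seconds

Semi-major axis a = 6371 + 626 = 6997 km. Period T = 2π√(a³/μ) = 2π√(6997³/398600) = 5824.8 s = 97.08 min.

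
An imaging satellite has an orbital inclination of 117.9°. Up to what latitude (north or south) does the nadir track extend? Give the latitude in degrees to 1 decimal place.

Retrograde orbit: the ground track reaches ±(180° − i) = ±(180 − 117.9) = ±62.1°.

62.1°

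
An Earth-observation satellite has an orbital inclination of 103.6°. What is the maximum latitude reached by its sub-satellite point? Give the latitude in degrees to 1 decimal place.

Retrograde orbit: the ground track reaches ±(180° − i) = ±(180 − 103.6) = ±76.4°.

76.4°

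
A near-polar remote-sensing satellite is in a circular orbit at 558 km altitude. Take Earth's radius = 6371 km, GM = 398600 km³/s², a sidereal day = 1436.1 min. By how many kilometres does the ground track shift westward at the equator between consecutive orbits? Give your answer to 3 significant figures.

Semi-major axis a = 6371 + 558 = 6929 km. Period T = 2π√(a³/μ) = 2π√(6929³/398600) = 5740.1 s = 95.67 min.
During one orbit Earth rotates (5740.1 / 86166) × 360° = 23.98°.
At the equator that is 23.98° × (2π·6371/360) km/° = 23.98 × 111.2 = 2667 km.

2670 km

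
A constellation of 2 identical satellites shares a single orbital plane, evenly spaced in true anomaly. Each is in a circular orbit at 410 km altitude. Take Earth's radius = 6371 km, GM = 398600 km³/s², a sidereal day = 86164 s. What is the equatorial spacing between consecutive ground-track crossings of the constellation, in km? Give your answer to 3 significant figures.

1290 km

Semi-major axis a = 6371 + 410 = 6781 km. Period T = 2π√(a³/μ) = 2π√(6781³/398600) = 5557.1 s = 92.62 min.
Single-satellite node shift = (5557.1/86164) × 360° = 23.22°.
With 2 satellites evenly phased, successive equator crossings are 23.22/2 = 11.609° apart.
That is 11.609 × 111.2 = 1291 km at the equator.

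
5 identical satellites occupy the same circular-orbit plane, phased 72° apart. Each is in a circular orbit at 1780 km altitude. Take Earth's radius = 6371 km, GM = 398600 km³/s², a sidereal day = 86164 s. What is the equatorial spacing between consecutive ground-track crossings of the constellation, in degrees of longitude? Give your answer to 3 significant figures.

Semi-major axis a = 6371 + 1780 = 8151 km. Period T = 2π√(a³/μ) = 2π√(8151³/398600) = 7323.6 s = 122.06 min.
Single-satellite node shift = (7323.6/86164) × 360° = 30.60°.
With 5 satellites evenly phased, successive equator crossings are 30.60/5 = 6.120° apart.

6.12°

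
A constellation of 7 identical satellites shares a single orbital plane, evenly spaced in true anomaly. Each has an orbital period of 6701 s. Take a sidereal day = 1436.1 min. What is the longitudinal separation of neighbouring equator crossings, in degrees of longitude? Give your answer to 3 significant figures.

4.00°

Single-satellite node shift = (6701.0/86166) × 360° = 28.00°.
With 7 satellites evenly phased, successive equator crossings are 28.00/7 = 4.000° apart.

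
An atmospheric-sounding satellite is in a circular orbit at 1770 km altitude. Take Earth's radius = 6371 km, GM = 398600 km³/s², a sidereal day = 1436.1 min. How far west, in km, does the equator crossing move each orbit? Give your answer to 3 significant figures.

3400 km

Semi-major axis a = 6371 + 1770 = 8141 km. Period T = 2π√(a³/μ) = 2π√(8141³/398600) = 7310.2 s = 121.84 min.
During one orbit Earth rotates (7310.2 / 86166) × 360° = 30.54°.
At the equator that is 30.54° × (2π·6371/360) km/° = 30.54 × 111.2 = 3396 km.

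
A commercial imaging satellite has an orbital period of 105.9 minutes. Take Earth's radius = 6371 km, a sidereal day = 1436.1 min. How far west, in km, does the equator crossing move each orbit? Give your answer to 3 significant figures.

2950 km

T = 105.9 min = 6354.0 s.
During one orbit Earth rotates (6354.0 / 86166) × 360° = 26.55°.
At the equator that is 26.55° × (2π·6371/360) km/° = 26.55 × 111.2 = 2952 km.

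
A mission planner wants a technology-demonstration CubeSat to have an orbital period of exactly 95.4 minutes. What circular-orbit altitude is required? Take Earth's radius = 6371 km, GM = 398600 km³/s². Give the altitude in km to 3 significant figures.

545 km

T = 95.4 min = 5724.0 s.
From T = 2π√(a³/μ): a = (μ T²/4π²)^(1/3) = (398600 × 5724.0² / 4π²)^(1/3) = 6916 km.
Altitude h = a − R = 6916 − 6371 = 545 km.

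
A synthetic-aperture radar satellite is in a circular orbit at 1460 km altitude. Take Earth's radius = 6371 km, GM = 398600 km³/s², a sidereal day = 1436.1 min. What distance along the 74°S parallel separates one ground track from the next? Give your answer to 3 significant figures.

883 km

Semi-major axis a = 6371 + 1460 = 7831 km. Period T = 2π√(a³/μ) = 2π√(7831³/398600) = 6896.6 s = 114.94 min.
Node shift per orbit = (6896.6/86166) × 360° = 28.81°.
Equatorial spacing = 28.81 × 111.2 km/° = 3204 km.
At 74° latitude, spacing = 3204 × cos(74°) = 883 km.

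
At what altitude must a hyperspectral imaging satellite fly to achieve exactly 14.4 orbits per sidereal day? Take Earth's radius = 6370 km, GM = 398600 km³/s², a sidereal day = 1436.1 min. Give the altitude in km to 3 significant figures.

754 km

Required period T = 86166 / 14.4 = 5983.8 s.
From T = 2π√(a³/μ): a = (μ T²/4π²)^(1/3) = (398600 × 5983.8² / 4π²)^(1/3) = 7124 km.
Altitude h = a − R = 7124 − 6370 = 754 km.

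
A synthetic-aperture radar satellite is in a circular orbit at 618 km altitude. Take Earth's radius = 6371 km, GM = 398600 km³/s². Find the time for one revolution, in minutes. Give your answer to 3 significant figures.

96.9 min

Semi-major axis a = 6371 + 618 = 6989 km. Period T = 2π√(a³/μ) = 2π√(6989³/398600) = 5814.8 s = 96.91 min.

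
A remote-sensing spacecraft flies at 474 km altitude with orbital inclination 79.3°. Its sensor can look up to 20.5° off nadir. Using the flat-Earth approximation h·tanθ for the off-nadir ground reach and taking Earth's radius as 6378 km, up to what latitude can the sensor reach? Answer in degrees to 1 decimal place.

For a prograde orbit the ground track reaches latitude ±i = ±79.3°.
Sensor half-swath on the ground ≈ 474·tan(20.5°) = 177 km = 1.59° of latitude.
Maximum observable latitude ≈ 79.3 + 1.59 = 80.9°.

80.9°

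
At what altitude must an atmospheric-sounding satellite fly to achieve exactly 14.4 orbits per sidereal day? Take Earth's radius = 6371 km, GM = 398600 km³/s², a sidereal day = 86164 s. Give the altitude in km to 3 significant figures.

Required period T = 86164 / 14.4 = 5983.6 s.
From T = 2π√(a³/μ): a = (μ T²/4π²)^(1/3) = (398600 × 5983.6² / 4π²)^(1/3) = 7124 km.
Altitude h = a − R = 7124 − 6371 = 753 km.

753 km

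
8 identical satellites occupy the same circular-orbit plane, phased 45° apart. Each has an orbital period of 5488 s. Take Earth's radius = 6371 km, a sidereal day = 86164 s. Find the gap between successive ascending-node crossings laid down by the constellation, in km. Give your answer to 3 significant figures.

319 km

Single-satellite node shift = (5488.0/86164) × 360° = 22.93°.
With 8 satellites evenly phased, successive equator crossings are 22.93/8 = 2.866° apart.
That is 2.866 × 111.2 = 319 km at the equator.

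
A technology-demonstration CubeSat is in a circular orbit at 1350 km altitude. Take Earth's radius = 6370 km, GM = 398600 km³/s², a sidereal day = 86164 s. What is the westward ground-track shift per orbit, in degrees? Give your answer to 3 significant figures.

Semi-major axis a = 6370 + 1350 = 7720 km. Period T = 2π√(a³/μ) = 2π√(7720³/398600) = 6750.5 s = 112.51 min.
During one orbit Earth rotates (6750.5 / 86164) × 360° = 28.20°.

28.2°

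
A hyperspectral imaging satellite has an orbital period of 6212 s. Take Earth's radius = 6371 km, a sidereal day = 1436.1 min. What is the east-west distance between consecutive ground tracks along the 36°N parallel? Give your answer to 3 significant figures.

Node shift per orbit = (6212.0/86166) × 360° = 25.95°.
Equatorial spacing = 25.95 × 111.2 km/° = 2886 km.
At 36° latitude, spacing = 2886 × cos(36°) = 2335 km.

2330 km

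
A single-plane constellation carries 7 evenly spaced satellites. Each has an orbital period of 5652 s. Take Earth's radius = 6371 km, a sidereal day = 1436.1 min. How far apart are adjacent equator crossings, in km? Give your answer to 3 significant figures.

Single-satellite node shift = (5652.0/86166) × 360° = 23.61°.
With 7 satellites evenly phased, successive equator crossings are 23.61/7 = 3.373° apart.
That is 3.373 × 111.2 = 375 km at the equator.

375 km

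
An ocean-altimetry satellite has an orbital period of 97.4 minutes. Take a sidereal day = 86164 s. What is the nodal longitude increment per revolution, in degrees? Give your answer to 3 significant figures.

T = 97.4 min = 5844.0 s.
During one orbit Earth rotates (5844.0 / 86164) × 360° = 24.42°.

24.4°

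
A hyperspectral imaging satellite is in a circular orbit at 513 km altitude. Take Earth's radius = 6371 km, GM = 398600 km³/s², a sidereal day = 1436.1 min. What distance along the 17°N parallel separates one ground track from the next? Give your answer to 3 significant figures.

Semi-major axis a = 6371 + 513 = 6884 km. Period T = 2π√(a³/μ) = 2π√(6884³/398600) = 5684.2 s = 94.74 min.
Node shift per orbit = (5684.2/86166) × 360° = 23.75°.
Equatorial spacing = 23.75 × 111.2 km/° = 2641 km.
At 17° latitude, spacing = 2641 × cos(17°) = 2525 km.

2530 km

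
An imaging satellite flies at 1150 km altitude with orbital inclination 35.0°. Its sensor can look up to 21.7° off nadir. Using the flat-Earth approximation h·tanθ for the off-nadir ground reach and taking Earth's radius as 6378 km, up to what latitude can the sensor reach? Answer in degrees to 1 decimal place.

For a prograde orbit the ground track reaches latitude ±i = ±35.0°.
Sensor half-swath on the ground ≈ 1150·tan(21.7°) = 458 km = 4.11° of latitude.
Maximum observable latitude ≈ 35.0 + 4.11 = 39.1°.

39.1°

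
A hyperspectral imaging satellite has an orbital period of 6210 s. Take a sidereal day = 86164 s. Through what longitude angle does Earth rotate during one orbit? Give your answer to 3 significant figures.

25.9°

During one orbit Earth rotates (6210.0 / 86164) × 360° = 25.95°.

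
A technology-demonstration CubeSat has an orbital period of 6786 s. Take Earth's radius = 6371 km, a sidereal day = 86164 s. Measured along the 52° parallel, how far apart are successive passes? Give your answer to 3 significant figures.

Node shift per orbit = (6786.0/86164) × 360° = 28.35°.
Equatorial spacing = 28.35 × 111.2 km/° = 3153 km.
At 52° latitude, spacing = 3153 × cos(52°) = 1941 km.

1940 km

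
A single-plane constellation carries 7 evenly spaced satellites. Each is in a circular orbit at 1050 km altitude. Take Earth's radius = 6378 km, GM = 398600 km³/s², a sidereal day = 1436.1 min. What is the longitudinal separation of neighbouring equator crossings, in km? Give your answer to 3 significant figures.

423 km

Semi-major axis a = 6378 + 1050 = 7428 km. Period T = 2π√(a³/μ) = 2π√(7428³/398600) = 6371.2 s = 106.19 min.
Single-satellite node shift = (6371.2/86166) × 360° = 26.62°.
With 7 satellites evenly phased, successive equator crossings are 26.62/7 = 3.803° apart.
That is 3.803 × 111.3 = 423 km at the equator.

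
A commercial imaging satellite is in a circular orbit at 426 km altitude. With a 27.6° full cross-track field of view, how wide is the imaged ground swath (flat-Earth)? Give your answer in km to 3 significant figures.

209 km

Half-angle = 27.6°/2 = 13.8°.
Swath width ≈ 2h·tan(θ/2) = 2 × 426 × tan(13.8°) = 209.3 km.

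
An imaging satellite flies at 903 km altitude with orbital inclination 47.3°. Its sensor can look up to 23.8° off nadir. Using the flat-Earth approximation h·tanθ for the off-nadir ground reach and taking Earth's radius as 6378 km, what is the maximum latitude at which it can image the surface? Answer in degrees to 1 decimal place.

For a prograde orbit the ground track reaches latitude ±i = ±47.3°.
Sensor half-swath on the ground ≈ 903·tan(23.8°) = 398 km = 3.58° of latitude.
Maximum observable latitude ≈ 47.3 + 3.58 = 50.9°.

50.9°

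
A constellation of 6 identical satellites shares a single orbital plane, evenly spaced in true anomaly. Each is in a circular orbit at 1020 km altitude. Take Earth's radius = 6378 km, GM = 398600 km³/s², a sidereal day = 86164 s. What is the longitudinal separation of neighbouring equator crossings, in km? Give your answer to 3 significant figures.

Semi-major axis a = 6378 + 1020 = 7398 km. Period T = 2π√(a³/μ) = 2π√(7398³/398600) = 6332.6 s = 105.54 min.
Single-satellite node shift = (6332.6/86164) × 360° = 26.46°.
With 6 satellites evenly phased, successive equator crossings are 26.46/6 = 4.410° apart.
That is 4.410 × 111.3 = 491 km at the equator.

491 km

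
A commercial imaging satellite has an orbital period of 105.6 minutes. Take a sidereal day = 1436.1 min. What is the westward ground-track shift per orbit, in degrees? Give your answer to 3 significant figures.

26.5°

T = 105.6 min = 6336.0 s.
During one orbit Earth rotates (6336.0 / 86166) × 360° = 26.47°.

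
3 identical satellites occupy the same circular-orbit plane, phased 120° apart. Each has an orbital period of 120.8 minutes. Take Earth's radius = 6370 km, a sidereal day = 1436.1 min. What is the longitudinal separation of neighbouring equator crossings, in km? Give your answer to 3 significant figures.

1120 km

T = 120.8 min = 7248.0 s.
Single-satellite node shift = (7248.0/86166) × 360° = 30.28°.
With 3 satellites evenly phased, successive equator crossings are 30.28/3 = 10.094° apart.
That is 10.094 × 111.2 = 1122 km at the equator.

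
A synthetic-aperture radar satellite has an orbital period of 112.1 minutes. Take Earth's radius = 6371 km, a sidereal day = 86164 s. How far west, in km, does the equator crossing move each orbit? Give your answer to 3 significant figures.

3120 km

T = 112.1 min = 6726.0 s.
During one orbit Earth rotates (6726.0 / 86164) × 360° = 28.10°.
At the equator that is 28.10° × (2π·6371/360) km/° = 28.10 × 111.2 = 3125 km.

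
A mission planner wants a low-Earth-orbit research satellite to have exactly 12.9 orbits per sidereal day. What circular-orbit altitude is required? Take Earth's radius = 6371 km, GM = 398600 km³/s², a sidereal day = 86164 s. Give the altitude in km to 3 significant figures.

Required period T = 86164 / 12.9 = 6679.4 s.
From T = 2π√(a³/μ): a = (μ T²/4π²)^(1/3) = (398600 × 6679.4² / 4π²)^(1/3) = 7666 km.
Altitude h = a − R = 7666 − 6371 = 1295 km.

1290 km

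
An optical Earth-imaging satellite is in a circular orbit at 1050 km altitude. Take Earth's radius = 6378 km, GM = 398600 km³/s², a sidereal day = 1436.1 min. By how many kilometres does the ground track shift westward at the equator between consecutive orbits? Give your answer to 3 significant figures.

2960 km

Semi-major axis a = 6378 + 1050 = 7428 km. Period T = 2π√(a³/μ) = 2π√(7428³/398600) = 6371.2 s = 106.19 min.
During one orbit Earth rotates (6371.2 / 86166) × 360° = 26.62°.
At the equator that is 26.62° × (2π·6378/360) km/° = 26.62 × 111.3 = 2963 km.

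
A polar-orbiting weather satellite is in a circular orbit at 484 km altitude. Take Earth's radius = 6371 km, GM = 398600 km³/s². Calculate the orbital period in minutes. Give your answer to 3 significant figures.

94.1 min

Semi-major axis a = 6371 + 484 = 6855 km. Period T = 2π√(a³/μ) = 2π√(6855³/398600) = 5648.4 s = 94.14 min.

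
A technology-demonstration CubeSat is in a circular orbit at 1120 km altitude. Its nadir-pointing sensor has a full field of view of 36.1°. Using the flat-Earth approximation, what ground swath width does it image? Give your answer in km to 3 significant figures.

Half-angle = 36.1°/2 = 18.05°.
Swath width ≈ 2h·tan(θ/2) = 2 × 1120 × tan(18.05°) = 730.0 km.

730 km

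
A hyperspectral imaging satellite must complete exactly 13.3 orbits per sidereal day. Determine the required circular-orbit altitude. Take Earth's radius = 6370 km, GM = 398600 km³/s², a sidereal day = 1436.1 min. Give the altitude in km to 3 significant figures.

1140 km

Required period T = 86166 / 13.3 = 6478.6 s.
From T = 2π√(a³/μ): a = (μ T²/4π²)^(1/3) = (398600 × 6478.6² / 4π²)^(1/3) = 7511 km.
Altitude h = a − R = 7511 − 6370 = 1141 km.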